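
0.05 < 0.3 True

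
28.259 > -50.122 True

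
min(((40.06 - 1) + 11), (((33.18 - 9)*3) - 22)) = 50.06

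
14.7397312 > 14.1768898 True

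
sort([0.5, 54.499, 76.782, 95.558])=[0.5, 54.499, 76.782, 95.558]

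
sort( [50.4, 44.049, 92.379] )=[44.049, 50.4, 92.379]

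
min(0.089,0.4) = 0.089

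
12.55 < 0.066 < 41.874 False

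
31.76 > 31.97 False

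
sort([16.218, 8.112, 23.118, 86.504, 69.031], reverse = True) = [86.504, 69.031, 23.118, 16.218, 8.112]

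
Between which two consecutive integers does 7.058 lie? 7 and 8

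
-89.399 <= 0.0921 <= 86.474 True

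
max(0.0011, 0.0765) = 0.0765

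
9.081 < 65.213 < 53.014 False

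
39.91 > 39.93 False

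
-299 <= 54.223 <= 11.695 False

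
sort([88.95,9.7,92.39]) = [9.7,88.95,92.39]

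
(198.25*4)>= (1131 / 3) True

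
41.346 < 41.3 False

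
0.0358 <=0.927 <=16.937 True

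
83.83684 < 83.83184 False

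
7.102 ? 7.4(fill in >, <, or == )<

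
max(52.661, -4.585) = 52.661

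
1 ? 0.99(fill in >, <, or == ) >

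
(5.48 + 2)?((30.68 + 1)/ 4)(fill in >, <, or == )<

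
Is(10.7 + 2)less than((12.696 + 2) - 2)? No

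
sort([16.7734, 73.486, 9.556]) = [9.556, 16.7734, 73.486]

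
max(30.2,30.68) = 30.68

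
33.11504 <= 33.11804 True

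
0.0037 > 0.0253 False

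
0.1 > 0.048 True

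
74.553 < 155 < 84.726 False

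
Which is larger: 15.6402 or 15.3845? 15.6402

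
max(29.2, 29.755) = 29.755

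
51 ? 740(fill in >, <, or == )<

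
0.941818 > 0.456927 True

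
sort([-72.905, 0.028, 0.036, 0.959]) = [-72.905, 0.028, 0.036, 0.959]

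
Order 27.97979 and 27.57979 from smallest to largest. 27.57979, 27.97979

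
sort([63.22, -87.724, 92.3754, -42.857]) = [-87.724, -42.857, 63.22, 92.3754]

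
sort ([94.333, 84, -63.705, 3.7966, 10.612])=[-63.705, 3.7966, 10.612, 84, 94.333]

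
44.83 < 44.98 True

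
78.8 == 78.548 False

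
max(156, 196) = 196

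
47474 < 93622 True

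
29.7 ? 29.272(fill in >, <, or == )>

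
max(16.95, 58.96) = 58.96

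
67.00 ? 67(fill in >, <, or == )==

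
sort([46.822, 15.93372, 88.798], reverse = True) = [88.798, 46.822, 15.93372]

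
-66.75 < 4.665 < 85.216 True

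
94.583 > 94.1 True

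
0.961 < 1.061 True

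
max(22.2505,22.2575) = 22.2575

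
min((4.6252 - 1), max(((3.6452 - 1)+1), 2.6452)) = 3.6252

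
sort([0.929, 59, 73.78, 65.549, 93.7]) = [0.929, 59, 65.549, 73.78, 93.7]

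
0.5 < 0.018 False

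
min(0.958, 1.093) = 0.958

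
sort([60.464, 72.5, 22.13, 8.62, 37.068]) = [8.62, 22.13, 37.068, 60.464, 72.5]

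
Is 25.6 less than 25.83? Yes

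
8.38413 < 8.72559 True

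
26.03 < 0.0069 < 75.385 False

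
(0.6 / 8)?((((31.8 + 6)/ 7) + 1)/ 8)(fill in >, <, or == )<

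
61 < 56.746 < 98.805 False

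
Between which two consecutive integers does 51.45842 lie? 51 and 52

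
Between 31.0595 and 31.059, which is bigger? 31.0595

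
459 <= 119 False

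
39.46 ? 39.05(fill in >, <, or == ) >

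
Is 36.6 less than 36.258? No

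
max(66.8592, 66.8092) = 66.8592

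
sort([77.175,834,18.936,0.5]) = [0.5,18.936,77.175,834]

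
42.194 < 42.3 True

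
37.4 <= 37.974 True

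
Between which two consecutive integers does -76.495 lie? -77 and -76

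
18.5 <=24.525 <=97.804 True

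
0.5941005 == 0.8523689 False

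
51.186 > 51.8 False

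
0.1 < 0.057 False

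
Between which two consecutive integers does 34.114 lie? 34 and 35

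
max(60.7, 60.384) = 60.7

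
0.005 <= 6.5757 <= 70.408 True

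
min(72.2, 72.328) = 72.2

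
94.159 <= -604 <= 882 False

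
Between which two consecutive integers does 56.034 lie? 56 and 57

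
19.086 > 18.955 True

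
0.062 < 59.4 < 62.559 True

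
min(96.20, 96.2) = 96.20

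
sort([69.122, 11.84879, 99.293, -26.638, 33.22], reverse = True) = [99.293, 69.122, 33.22, 11.84879, -26.638]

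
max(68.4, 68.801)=68.801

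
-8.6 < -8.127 True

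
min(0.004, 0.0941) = 0.004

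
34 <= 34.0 True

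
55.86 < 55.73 False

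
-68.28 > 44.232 False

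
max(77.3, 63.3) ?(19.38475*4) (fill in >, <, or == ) <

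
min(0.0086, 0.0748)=0.0086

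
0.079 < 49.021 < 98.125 True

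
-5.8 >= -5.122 False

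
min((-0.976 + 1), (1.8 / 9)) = 0.024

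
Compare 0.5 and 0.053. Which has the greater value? 0.5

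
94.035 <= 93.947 False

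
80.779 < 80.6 False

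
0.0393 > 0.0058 True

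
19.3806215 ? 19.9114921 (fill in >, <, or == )<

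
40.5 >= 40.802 False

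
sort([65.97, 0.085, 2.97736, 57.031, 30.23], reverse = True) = [65.97, 57.031, 30.23, 2.97736, 0.085]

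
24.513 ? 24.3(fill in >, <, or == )>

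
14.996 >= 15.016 False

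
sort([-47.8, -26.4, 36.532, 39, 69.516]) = [-47.8, -26.4, 36.532, 39, 69.516]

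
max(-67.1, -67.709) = -67.1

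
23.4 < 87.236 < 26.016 False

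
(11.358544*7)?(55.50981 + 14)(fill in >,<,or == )>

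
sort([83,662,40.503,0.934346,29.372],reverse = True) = [662,83,40.503,29.372,0.934346]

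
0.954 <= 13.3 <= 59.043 True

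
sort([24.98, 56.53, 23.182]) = [23.182, 24.98, 56.53]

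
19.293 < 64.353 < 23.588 False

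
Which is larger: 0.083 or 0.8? 0.8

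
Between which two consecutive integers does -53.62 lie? -54 and -53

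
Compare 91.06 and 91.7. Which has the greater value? 91.7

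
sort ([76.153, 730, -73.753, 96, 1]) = [-73.753, 1, 76.153, 96, 730]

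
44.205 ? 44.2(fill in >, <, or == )>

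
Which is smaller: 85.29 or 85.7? 85.29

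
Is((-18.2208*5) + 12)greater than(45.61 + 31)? No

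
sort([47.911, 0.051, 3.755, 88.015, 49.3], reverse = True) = [88.015, 49.3, 47.911, 3.755, 0.051]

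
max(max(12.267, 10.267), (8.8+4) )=12.8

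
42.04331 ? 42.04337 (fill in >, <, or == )<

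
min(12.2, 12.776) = 12.2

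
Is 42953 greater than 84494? No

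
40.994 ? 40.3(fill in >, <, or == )>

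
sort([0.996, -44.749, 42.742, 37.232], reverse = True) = [42.742, 37.232, 0.996, -44.749]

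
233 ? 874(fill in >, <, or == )<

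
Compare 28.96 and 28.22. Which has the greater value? 28.96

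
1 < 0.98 False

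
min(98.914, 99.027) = 98.914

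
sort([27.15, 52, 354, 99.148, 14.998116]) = [14.998116, 27.15, 52, 99.148, 354]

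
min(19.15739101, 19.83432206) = 19.15739101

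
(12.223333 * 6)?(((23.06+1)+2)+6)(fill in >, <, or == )>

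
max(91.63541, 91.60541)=91.63541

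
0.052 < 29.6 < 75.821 True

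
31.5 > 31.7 False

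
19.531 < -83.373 False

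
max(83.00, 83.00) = 83.00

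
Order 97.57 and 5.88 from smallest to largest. 5.88, 97.57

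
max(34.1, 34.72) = 34.72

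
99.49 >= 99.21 True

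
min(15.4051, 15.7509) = 15.4051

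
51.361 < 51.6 True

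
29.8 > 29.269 True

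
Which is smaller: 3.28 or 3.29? 3.28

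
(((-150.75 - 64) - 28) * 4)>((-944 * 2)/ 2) False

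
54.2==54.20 True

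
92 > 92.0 False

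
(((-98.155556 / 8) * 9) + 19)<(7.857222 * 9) True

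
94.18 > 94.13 True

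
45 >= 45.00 True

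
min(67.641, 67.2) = 67.2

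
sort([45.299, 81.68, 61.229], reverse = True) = [81.68, 61.229, 45.299]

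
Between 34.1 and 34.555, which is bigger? 34.555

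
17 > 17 False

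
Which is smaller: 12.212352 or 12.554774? 12.212352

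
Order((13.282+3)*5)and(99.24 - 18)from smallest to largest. (99.24 - 18), ((13.282+3)*5)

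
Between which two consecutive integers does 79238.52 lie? 79238 and 79239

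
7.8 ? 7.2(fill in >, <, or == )>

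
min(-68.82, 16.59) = -68.82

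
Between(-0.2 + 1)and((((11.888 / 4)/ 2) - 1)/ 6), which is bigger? (-0.2 + 1)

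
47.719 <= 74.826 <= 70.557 False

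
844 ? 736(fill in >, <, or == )>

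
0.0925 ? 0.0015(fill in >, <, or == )>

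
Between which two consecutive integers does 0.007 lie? 0 and 1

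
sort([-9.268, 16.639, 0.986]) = [-9.268, 0.986, 16.639]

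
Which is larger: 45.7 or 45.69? 45.7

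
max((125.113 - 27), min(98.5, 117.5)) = 98.5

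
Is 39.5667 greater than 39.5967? No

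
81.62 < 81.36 False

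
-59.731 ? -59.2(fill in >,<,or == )<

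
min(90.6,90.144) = 90.144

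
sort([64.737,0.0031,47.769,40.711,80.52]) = [0.0031,40.711,47.769,64.737,80.52]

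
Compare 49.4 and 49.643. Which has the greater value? 49.643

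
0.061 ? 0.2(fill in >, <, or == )<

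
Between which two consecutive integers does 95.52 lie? 95 and 96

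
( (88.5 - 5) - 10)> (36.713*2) True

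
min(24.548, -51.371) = -51.371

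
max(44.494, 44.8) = 44.8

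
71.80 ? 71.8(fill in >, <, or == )==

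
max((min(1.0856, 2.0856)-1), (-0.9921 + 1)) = 0.0856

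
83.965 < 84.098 True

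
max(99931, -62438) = 99931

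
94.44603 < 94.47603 True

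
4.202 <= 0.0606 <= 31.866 False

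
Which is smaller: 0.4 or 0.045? 0.045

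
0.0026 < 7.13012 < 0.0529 False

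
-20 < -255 False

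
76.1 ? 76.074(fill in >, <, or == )>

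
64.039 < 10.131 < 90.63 False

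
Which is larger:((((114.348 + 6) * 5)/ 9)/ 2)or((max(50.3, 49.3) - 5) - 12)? ((((114.348 + 6) * 5)/ 9)/ 2)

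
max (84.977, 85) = 85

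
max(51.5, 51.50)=51.50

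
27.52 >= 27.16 True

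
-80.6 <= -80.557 True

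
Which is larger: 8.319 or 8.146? 8.319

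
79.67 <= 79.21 False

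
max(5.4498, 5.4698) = 5.4698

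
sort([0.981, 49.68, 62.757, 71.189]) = [0.981, 49.68, 62.757, 71.189]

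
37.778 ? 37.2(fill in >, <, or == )>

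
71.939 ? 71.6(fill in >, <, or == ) >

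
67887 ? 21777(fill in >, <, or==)>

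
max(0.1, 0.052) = 0.1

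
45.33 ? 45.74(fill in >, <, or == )<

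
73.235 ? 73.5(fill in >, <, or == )<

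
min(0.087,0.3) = 0.087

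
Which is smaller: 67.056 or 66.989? 66.989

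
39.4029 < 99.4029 True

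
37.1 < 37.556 True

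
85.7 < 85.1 False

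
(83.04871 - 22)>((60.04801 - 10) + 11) True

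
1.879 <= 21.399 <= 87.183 True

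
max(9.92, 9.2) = 9.92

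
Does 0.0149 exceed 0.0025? Yes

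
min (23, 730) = 23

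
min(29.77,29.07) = 29.07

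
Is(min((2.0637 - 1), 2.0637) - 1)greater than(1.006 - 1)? Yes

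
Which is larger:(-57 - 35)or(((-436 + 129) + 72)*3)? (-57 - 35)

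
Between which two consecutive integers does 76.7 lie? 76 and 77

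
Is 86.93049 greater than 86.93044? Yes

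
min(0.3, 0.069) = 0.069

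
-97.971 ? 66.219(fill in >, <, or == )<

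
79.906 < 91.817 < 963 True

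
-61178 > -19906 False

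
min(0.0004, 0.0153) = 0.0004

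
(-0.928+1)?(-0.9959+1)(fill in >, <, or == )>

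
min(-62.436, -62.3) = -62.436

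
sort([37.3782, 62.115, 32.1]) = [32.1, 37.3782, 62.115]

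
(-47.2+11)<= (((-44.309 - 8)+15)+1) False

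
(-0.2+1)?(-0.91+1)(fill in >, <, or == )>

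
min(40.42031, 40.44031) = 40.42031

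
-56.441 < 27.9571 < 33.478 True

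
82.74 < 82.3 False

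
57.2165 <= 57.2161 False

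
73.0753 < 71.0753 False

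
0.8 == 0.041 False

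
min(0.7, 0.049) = 0.049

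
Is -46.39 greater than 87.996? No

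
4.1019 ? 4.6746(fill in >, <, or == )<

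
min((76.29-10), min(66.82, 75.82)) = 66.29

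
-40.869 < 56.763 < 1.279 False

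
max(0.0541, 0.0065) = 0.0541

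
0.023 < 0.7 True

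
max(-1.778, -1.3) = -1.3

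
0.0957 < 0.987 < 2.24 True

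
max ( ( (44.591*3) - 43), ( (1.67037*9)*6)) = 90.773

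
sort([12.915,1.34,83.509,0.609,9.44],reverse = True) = [83.509,12.915,9.44,1.34,0.609]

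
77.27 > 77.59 False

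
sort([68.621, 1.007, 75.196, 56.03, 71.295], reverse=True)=[75.196, 71.295, 68.621, 56.03, 1.007]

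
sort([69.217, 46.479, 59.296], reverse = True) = [69.217, 59.296, 46.479]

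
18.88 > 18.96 False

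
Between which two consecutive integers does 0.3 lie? 0 and 1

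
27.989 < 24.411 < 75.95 False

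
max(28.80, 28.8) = 28.8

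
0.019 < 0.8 True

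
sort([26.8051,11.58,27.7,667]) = [11.58,26.8051,27.7,667]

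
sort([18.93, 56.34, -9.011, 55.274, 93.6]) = [-9.011, 18.93, 55.274, 56.34, 93.6]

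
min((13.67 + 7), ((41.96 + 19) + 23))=20.67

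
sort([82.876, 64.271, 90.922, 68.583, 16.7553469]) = [16.7553469, 64.271, 68.583, 82.876, 90.922]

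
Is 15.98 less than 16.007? Yes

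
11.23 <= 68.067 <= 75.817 True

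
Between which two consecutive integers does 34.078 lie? 34 and 35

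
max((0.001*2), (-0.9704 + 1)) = 0.0296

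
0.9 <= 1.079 True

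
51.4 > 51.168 True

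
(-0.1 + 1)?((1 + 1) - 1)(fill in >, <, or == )<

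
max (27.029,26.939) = 27.029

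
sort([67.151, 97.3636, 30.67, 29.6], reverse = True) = [97.3636, 67.151, 30.67, 29.6]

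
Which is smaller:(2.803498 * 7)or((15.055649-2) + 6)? ((15.055649-2) + 6)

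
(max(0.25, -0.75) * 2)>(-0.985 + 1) True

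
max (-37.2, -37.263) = -37.2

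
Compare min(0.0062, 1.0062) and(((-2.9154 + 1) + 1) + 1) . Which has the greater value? (((-2.9154 + 1) + 1) + 1)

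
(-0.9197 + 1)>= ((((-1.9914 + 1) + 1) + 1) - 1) True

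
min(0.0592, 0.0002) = 0.0002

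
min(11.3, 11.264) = 11.264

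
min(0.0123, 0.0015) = 0.0015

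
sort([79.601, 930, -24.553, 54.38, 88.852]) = [-24.553, 54.38, 79.601, 88.852, 930]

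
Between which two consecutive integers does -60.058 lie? -61 and -60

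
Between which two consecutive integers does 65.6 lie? 65 and 66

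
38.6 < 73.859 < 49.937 False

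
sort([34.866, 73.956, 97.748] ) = [34.866, 73.956, 97.748]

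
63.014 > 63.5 False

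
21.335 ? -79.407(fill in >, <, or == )>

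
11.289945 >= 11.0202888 True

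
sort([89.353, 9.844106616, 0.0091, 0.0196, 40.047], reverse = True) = [89.353, 40.047, 9.844106616, 0.0196, 0.0091]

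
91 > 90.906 True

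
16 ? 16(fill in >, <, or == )==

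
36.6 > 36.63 False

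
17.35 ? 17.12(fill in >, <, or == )>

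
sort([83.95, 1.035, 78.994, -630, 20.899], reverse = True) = [83.95, 78.994, 20.899, 1.035, -630]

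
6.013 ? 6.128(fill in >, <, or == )<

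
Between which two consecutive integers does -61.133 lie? -62 and -61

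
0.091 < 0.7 True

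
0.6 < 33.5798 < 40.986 True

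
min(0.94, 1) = 0.94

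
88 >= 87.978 True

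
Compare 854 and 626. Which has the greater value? 854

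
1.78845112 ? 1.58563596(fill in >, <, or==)>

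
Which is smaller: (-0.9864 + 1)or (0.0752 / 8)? (0.0752 / 8)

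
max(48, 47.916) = 48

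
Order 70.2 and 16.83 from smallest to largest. 16.83, 70.2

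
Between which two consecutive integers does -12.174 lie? -13 and -12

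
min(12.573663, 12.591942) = 12.573663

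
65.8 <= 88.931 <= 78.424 False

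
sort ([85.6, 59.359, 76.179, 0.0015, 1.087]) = [0.0015, 1.087, 59.359, 76.179, 85.6]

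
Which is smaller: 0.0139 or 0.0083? 0.0083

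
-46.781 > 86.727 False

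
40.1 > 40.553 False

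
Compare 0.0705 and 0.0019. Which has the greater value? 0.0705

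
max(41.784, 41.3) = 41.784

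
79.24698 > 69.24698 True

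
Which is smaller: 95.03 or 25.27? 25.27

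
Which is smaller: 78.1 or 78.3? 78.1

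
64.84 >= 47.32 True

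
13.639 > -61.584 True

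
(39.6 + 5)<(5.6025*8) True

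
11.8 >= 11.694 True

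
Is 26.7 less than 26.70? No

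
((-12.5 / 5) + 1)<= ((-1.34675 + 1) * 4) True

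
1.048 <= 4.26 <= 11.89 True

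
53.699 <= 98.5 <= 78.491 False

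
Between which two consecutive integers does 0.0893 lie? 0 and 1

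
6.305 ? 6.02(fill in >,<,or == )>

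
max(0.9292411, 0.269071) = 0.9292411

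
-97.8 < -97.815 False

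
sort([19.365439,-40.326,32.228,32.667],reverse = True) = [32.667,32.228,19.365439,-40.326]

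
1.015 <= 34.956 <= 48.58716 True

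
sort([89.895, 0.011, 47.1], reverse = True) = [89.895, 47.1, 0.011]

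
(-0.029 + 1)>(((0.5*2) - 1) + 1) False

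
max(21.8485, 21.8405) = 21.8485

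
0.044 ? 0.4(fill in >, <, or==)<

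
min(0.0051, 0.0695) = 0.0051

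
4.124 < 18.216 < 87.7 True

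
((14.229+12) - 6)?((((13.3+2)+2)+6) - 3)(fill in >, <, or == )<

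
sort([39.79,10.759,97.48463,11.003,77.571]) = [10.759,11.003,39.79,77.571,97.48463]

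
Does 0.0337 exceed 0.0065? Yes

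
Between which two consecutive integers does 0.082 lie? 0 and 1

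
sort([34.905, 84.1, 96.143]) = [34.905, 84.1, 96.143]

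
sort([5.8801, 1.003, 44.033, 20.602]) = [1.003, 5.8801, 20.602, 44.033]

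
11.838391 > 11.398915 True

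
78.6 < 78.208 False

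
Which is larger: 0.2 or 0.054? 0.2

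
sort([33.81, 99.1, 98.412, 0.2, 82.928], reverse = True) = [99.1, 98.412, 82.928, 33.81, 0.2]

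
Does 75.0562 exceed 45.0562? Yes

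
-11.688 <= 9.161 True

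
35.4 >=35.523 False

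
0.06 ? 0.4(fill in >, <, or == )<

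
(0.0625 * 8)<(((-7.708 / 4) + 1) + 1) False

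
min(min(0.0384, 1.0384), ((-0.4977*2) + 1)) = 0.0046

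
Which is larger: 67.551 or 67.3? 67.551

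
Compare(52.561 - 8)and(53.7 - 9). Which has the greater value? (53.7 - 9)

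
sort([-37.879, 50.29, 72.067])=[-37.879, 50.29, 72.067]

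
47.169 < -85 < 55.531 False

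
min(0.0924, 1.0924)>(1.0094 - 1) True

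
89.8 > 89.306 True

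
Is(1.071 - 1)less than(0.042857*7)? Yes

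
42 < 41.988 False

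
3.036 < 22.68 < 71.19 True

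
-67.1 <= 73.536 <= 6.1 False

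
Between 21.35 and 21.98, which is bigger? 21.98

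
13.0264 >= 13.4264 False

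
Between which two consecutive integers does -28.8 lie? -29 and -28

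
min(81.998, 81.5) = 81.5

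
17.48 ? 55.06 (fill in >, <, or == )<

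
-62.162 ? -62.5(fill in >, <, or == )>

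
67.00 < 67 False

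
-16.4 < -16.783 False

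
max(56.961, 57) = 57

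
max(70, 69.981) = 70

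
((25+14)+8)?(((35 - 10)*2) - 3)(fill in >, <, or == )==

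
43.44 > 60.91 False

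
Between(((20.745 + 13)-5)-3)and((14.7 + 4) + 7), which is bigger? (((20.745 + 13)-5)-3)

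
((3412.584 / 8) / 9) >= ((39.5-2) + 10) False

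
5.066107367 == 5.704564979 False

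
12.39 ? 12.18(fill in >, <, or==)>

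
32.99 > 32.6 True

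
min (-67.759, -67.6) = -67.759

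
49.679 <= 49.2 False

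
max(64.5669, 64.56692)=64.56692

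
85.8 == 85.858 False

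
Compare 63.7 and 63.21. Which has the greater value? 63.7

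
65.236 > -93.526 True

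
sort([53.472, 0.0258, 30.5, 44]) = [0.0258, 30.5, 44, 53.472]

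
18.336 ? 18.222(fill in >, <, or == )>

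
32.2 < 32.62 True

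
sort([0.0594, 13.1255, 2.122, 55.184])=[0.0594, 2.122, 13.1255, 55.184]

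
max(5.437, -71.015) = 5.437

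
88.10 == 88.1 True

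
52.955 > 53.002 False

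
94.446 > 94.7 False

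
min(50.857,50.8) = 50.8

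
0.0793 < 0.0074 False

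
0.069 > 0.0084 True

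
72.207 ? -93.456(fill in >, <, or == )>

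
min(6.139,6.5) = 6.139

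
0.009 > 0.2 False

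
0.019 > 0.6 False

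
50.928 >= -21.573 True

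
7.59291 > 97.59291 False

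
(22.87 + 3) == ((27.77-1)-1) False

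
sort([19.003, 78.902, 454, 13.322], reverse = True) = [454, 78.902, 19.003, 13.322]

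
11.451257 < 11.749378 True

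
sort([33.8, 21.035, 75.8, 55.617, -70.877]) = [-70.877, 21.035, 33.8, 55.617, 75.8]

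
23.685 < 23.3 False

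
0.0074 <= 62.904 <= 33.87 False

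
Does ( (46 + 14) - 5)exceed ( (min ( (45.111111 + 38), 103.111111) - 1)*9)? No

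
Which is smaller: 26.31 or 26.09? 26.09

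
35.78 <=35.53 False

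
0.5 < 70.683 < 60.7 False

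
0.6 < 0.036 False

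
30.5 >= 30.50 True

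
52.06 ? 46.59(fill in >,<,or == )>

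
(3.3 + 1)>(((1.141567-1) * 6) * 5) True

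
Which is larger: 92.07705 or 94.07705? 94.07705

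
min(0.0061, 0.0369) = 0.0061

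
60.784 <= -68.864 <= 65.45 False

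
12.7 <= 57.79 True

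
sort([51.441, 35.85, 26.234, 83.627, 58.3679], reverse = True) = [83.627, 58.3679, 51.441, 35.85, 26.234]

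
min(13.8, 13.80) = 13.8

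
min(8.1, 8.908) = 8.1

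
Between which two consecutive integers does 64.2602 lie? 64 and 65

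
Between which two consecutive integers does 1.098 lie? 1 and 2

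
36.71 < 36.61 False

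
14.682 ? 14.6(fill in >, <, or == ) >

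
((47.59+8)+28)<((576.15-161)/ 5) False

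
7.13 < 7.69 True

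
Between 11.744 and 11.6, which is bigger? 11.744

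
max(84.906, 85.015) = 85.015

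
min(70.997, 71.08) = 70.997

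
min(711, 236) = 236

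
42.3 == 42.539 False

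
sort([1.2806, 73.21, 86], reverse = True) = [86, 73.21, 1.2806]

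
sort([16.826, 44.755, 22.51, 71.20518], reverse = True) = [71.20518, 44.755, 22.51, 16.826]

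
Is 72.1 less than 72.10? No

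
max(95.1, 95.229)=95.229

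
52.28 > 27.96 True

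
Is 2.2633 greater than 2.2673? No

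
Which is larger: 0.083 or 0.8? 0.8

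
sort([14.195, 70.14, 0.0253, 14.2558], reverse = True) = [70.14, 14.2558, 14.195, 0.0253]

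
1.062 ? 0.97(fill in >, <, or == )>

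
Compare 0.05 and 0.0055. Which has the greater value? 0.05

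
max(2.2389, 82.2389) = 82.2389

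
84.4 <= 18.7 False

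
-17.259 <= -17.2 True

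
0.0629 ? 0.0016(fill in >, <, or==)>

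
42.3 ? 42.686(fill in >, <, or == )<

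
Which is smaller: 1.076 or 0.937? 0.937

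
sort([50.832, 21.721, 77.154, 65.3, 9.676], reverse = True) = [77.154, 65.3, 50.832, 21.721, 9.676]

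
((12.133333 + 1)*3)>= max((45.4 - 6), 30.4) False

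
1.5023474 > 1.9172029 False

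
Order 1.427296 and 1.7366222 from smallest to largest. 1.427296, 1.7366222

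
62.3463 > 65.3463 False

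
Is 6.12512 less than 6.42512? Yes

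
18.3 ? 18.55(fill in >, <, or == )<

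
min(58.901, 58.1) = 58.1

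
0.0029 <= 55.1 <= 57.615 True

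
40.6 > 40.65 False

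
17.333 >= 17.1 True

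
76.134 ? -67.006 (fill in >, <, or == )>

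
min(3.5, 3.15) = 3.15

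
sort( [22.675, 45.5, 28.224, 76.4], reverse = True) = [76.4, 45.5, 28.224, 22.675]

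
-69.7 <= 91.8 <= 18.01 False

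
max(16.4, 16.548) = 16.548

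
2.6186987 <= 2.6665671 True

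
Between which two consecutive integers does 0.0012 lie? 0 and 1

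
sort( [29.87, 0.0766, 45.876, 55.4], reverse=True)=[55.4, 45.876, 29.87, 0.0766]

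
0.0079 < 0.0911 True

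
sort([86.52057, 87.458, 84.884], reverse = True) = [87.458, 86.52057, 84.884]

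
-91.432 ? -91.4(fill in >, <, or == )<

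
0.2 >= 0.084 True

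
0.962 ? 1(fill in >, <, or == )<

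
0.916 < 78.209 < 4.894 False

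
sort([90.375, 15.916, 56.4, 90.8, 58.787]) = [15.916, 56.4, 58.787, 90.375, 90.8]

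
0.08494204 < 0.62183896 True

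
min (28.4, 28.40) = 28.4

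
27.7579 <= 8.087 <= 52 False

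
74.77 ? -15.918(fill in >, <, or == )>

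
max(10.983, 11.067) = 11.067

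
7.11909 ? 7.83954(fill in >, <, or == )<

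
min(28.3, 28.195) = 28.195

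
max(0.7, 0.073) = 0.7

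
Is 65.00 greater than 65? No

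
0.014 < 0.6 True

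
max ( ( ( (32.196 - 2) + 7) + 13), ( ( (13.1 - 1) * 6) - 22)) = 50.6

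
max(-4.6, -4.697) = -4.6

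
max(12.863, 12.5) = 12.863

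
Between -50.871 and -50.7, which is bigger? -50.7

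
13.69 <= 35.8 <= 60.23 True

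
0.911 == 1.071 False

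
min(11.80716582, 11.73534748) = 11.73534748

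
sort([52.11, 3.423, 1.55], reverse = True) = [52.11, 3.423, 1.55]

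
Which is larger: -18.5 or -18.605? -18.5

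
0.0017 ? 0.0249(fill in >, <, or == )<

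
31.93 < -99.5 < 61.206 False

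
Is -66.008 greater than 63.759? No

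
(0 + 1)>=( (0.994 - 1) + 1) True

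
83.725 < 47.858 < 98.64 False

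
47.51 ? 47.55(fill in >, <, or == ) <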